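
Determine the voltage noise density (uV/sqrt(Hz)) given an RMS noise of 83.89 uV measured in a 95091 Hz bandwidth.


Noise spectral density = Vrms / sqrt(BW).
NSD = 83.89 / sqrt(95091)
NSD = 83.89 / 308.3683
NSD = 0.272 uV/sqrt(Hz)

0.272 uV/sqrt(Hz)


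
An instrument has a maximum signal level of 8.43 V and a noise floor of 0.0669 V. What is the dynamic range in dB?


Dynamic range = 20 * log10(Vmax / Vnoise).
DR = 20 * log10(8.43 / 0.0669)
DR = 20 * log10(126.01)
DR = 42.01 dB

42.01 dB


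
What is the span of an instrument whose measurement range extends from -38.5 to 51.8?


Span = upper range - lower range.
Span = 51.8 - (-38.5)
Span = 90.3

90.3


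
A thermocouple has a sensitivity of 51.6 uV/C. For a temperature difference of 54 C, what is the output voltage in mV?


The thermocouple output V = sensitivity * dT.
V = 51.6 uV/C * 54 C
V = 2786.4 uV
V = 2.786 mV

2.786 mV


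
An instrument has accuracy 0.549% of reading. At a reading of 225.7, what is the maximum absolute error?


Absolute error = (accuracy% / 100) * reading.
Error = (0.549 / 100) * 225.7
Error = 0.00549 * 225.7
Error = 1.2391

1.2391


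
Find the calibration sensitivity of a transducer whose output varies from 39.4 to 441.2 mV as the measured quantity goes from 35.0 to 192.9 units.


Sensitivity = (y2 - y1) / (x2 - x1).
S = (441.2 - 39.4) / (192.9 - 35.0)
S = 401.8 / 157.9
S = 2.5446 mV/unit

2.5446 mV/unit


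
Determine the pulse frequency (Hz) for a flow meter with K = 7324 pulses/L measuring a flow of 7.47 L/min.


Frequency = K * Q / 60 (converting L/min to L/s).
f = 7324 * 7.47 / 60
f = 54710.28 / 60
f = 911.84 Hz

911.84 Hz


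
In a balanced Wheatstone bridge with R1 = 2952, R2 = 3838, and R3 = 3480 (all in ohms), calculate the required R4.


At balance: R1*R4 = R2*R3, so R4 = R2*R3/R1.
R4 = 3838 * 3480 / 2952
R4 = 13356240 / 2952
R4 = 4524.47 ohm

4524.47 ohm


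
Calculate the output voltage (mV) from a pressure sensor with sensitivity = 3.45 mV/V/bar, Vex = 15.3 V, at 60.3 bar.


Output = sensitivity * Vex * P.
Vout = 3.45 * 15.3 * 60.3
Vout = 52.785 * 60.3
Vout = 3182.94 mV

3182.94 mV


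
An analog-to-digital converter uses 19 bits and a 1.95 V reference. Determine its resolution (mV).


The resolution (LSB) of an ADC is Vref / 2^n.
LSB = 1.95 / 2^19
LSB = 1.95 / 524288
LSB = 3.72e-06 V = 0.00371933 mV

0.00371933 mV


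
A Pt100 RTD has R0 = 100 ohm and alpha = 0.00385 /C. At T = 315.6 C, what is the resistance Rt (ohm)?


The RTD equation: Rt = R0 * (1 + alpha * T).
Rt = 100 * (1 + 0.00385 * 315.6)
Rt = 100 * (1 + 1.21506)
Rt = 100 * 2.21506
Rt = 221.506 ohm

221.506 ohm


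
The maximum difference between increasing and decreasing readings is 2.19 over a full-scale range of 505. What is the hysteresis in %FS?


Hysteresis = (max difference / full scale) * 100%.
H = (2.19 / 505) * 100
H = 0.434 %FS

0.434 %FS


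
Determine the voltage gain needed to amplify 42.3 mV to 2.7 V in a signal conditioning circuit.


Gain = Vout / Vin (converting to same units).
G = 2.7 V / 42.3 mV
G = 2700.0 mV / 42.3 mV
G = 63.83

63.83


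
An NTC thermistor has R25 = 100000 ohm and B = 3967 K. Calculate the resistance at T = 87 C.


NTC thermistor equation: Rt = R25 * exp(B * (1/T - 1/T25)).
T in Kelvin: 360.15 K, T25 = 298.15 K
1/T - 1/T25 = 1/360.15 - 1/298.15 = -0.0005774
B * (1/T - 1/T25) = 3967 * -0.0005774 = -2.2905
Rt = 100000 * exp(-2.2905) = 10121.3 ohm

10121.3 ohm


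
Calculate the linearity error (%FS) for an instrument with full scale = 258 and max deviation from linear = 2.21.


Linearity error = (max deviation / full scale) * 100%.
Linearity = (2.21 / 258) * 100
Linearity = 0.857 %FS

0.857 %FS


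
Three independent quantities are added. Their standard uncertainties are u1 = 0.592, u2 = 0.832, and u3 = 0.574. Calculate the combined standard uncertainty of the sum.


For a sum of independent quantities, uc = sqrt(u1^2 + u2^2 + u3^2).
uc = sqrt(0.592^2 + 0.832^2 + 0.574^2)
uc = sqrt(0.350464 + 0.692224 + 0.329476)
uc = 1.1714

1.1714


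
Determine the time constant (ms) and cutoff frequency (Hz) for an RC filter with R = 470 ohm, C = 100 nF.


Time constant: tau = R * C.
tau = 470 * 1.00e-07 = 4.7e-05 s
tau = 0.047 ms
Cutoff frequency: fc = 1 / (2*pi*R*C).
fc = 1 / (2*pi*4.7e-05) = 3386.28 Hz

tau = 0.047 ms, fc = 3386.28 Hz


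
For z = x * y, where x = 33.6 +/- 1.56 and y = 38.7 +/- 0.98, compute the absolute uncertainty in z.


For a product z = x*y, the relative uncertainty is:
uz/z = sqrt((ux/x)^2 + (uy/y)^2)
Relative uncertainties: ux/x = 1.56/33.6 = 0.046429
uy/y = 0.98/38.7 = 0.025323
z = 33.6 * 38.7 = 1300.3
uz = 1300.3 * sqrt(0.046429^2 + 0.025323^2) = 68.768

68.768


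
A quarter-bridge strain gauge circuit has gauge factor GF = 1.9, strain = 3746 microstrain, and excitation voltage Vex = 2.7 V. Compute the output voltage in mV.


Quarter bridge output: Vout = (GF * epsilon * Vex) / 4.
Vout = (1.9 * 3746e-6 * 2.7) / 4
Vout = 0.01921698 / 4 V
Vout = 0.00480424 V = 4.8042 mV

4.8042 mV


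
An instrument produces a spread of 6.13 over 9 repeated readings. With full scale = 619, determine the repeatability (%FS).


Repeatability = (spread / full scale) * 100%.
R = (6.13 / 619) * 100
R = 0.99 %FS

0.99 %FS


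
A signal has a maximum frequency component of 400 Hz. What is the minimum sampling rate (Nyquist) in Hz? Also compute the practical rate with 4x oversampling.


By Nyquist theorem, fs_min = 2 * fmax.
fs_min = 2 * 400 = 800 Hz
Practical rate = 4 * fs_min = 4 * 800 = 3200 Hz

fs_min = 800 Hz, fs_practical = 3200 Hz


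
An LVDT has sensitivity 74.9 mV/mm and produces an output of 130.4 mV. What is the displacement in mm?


Displacement = Vout / sensitivity.
d = 130.4 / 74.9
d = 1.741 mm

1.741 mm


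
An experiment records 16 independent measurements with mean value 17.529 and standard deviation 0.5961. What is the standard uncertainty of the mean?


The standard uncertainty for Type A evaluation is u = s / sqrt(n).
u = 0.5961 / sqrt(16)
u = 0.5961 / 4.0
u = 0.149

0.149


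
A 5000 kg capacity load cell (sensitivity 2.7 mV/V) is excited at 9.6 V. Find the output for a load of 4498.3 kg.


Vout = rated_output * Vex * (load / capacity).
Vout = 2.7 * 9.6 * (4498.3 / 5000)
Vout = 2.7 * 9.6 * 0.89966
Vout = 23.319 mV

23.319 mV


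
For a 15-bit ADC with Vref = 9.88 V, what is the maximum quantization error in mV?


The maximum quantization error is +/- LSB/2.
LSB = Vref / 2^n = 9.88 / 32768 = 0.00030151 V
Max error = LSB / 2 = 0.00030151 / 2 = 0.00015076 V
Max error = 0.1508 mV

0.1508 mV


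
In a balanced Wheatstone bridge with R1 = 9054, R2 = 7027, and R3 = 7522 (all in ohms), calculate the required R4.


At balance: R1*R4 = R2*R3, so R4 = R2*R3/R1.
R4 = 7027 * 7522 / 9054
R4 = 52857094 / 9054
R4 = 5837.98 ohm

5837.98 ohm


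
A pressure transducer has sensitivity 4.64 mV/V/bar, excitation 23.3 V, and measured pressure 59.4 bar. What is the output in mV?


Output = sensitivity * Vex * P.
Vout = 4.64 * 23.3 * 59.4
Vout = 108.112 * 59.4
Vout = 6421.85 mV

6421.85 mV


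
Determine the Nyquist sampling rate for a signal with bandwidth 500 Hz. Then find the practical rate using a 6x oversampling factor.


By Nyquist theorem, fs_min = 2 * fmax.
fs_min = 2 * 500 = 1000 Hz
Practical rate = 6 * fs_min = 6 * 1000 = 6000 Hz

fs_min = 1000 Hz, fs_practical = 6000 Hz


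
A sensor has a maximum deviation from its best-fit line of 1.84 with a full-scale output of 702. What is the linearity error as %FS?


Linearity error = (max deviation / full scale) * 100%.
Linearity = (1.84 / 702) * 100
Linearity = 0.262 %FS

0.262 %FS


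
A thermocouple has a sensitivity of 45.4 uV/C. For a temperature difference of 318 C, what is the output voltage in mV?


The thermocouple output V = sensitivity * dT.
V = 45.4 uV/C * 318 C
V = 14437.2 uV
V = 14.437 mV

14.437 mV


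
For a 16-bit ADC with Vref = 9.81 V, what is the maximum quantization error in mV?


The maximum quantization error is +/- LSB/2.
LSB = Vref / 2^n = 9.81 / 65536 = 0.00014969 V
Max error = LSB / 2 = 0.00014969 / 2 = 7.484e-05 V
Max error = 0.0748 mV

0.0748 mV


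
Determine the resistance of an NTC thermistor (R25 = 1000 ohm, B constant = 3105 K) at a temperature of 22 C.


NTC thermistor equation: Rt = R25 * exp(B * (1/T - 1/T25)).
T in Kelvin: 295.15 K, T25 = 298.15 K
1/T - 1/T25 = 1/295.15 - 1/298.15 = 3.409e-05
B * (1/T - 1/T25) = 3105 * 3.409e-05 = 0.1059
Rt = 1000 * exp(0.1059) = 1111.7 ohm

1111.7 ohm


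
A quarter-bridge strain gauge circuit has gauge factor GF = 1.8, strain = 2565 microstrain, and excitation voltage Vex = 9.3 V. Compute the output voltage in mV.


Quarter bridge output: Vout = (GF * epsilon * Vex) / 4.
Vout = (1.8 * 2565e-6 * 9.3) / 4
Vout = 0.0429381 / 4 V
Vout = 0.01073452 V = 10.7345 mV

10.7345 mV


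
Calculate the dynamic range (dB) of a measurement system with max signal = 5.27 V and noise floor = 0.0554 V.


Dynamic range = 20 * log10(Vmax / Vnoise).
DR = 20 * log10(5.27 / 0.0554)
DR = 20 * log10(95.13)
DR = 39.57 dB

39.57 dB


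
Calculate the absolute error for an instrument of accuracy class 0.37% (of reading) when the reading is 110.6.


Absolute error = (accuracy% / 100) * reading.
Error = (0.37 / 100) * 110.6
Error = 0.0037 * 110.6
Error = 0.4092

0.4092


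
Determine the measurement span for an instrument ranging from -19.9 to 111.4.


Span = upper range - lower range.
Span = 111.4 - (-19.9)
Span = 131.3

131.3


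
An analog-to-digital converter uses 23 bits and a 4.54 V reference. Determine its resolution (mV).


The resolution (LSB) of an ADC is Vref / 2^n.
LSB = 4.54 / 2^23
LSB = 4.54 / 8388608
LSB = 5.4e-07 V = 0.00054121 mV

0.00054121 mV


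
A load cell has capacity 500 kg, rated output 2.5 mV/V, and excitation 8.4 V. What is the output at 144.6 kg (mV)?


Vout = rated_output * Vex * (load / capacity).
Vout = 2.5 * 8.4 * (144.6 / 500)
Vout = 2.5 * 8.4 * 0.2892
Vout = 6.073 mV

6.073 mV


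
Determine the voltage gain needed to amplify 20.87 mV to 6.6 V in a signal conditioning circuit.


Gain = Vout / Vin (converting to same units).
G = 6.6 V / 20.87 mV
G = 6600.0 mV / 20.87 mV
G = 316.24

316.24


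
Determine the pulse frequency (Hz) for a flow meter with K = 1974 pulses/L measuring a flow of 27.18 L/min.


Frequency = K * Q / 60 (converting L/min to L/s).
f = 1974 * 27.18 / 60
f = 53653.32 / 60
f = 894.22 Hz

894.22 Hz


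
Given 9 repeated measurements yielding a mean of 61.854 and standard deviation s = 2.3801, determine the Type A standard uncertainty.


The standard uncertainty for Type A evaluation is u = s / sqrt(n).
u = 2.3801 / sqrt(9)
u = 2.3801 / 3.0
u = 0.7934

0.7934


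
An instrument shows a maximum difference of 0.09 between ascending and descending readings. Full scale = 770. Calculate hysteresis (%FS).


Hysteresis = (max difference / full scale) * 100%.
H = (0.09 / 770) * 100
H = 0.012 %FS

0.012 %FS


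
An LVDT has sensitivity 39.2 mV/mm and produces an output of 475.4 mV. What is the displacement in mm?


Displacement = Vout / sensitivity.
d = 475.4 / 39.2
d = 12.128 mm

12.128 mm


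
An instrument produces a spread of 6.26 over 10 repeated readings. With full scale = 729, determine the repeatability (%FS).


Repeatability = (spread / full scale) * 100%.
R = (6.26 / 729) * 100
R = 0.859 %FS

0.859 %FS


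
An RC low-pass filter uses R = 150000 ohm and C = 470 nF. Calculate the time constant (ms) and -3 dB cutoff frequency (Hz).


Time constant: tau = R * C.
tau = 150000 * 4.70e-07 = 0.0705 s
tau = 70.5 ms
Cutoff frequency: fc = 1 / (2*pi*R*C).
fc = 1 / (2*pi*0.0705) = 2.26 Hz

tau = 70.5 ms, fc = 2.26 Hz


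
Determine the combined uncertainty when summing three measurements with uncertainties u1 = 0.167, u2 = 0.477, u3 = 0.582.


For a sum of independent quantities, uc = sqrt(u1^2 + u2^2 + u3^2).
uc = sqrt(0.167^2 + 0.477^2 + 0.582^2)
uc = sqrt(0.027889 + 0.227529 + 0.338724)
uc = 0.7708

0.7708


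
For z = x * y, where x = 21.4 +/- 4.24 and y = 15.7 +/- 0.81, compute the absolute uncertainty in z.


For a product z = x*y, the relative uncertainty is:
uz/z = sqrt((ux/x)^2 + (uy/y)^2)
Relative uncertainties: ux/x = 4.24/21.4 = 0.198131
uy/y = 0.81/15.7 = 0.051592
z = 21.4 * 15.7 = 336.0
uz = 336.0 * sqrt(0.198131^2 + 0.051592^2) = 68.788

68.788


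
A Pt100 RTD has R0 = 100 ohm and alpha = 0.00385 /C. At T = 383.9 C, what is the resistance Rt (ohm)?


The RTD equation: Rt = R0 * (1 + alpha * T).
Rt = 100 * (1 + 0.00385 * 383.9)
Rt = 100 * (1 + 1.478015)
Rt = 100 * 2.478015
Rt = 247.802 ohm

247.802 ohm


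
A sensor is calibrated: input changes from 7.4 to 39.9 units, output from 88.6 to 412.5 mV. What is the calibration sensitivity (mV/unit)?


Sensitivity = (y2 - y1) / (x2 - x1).
S = (412.5 - 88.6) / (39.9 - 7.4)
S = 323.9 / 32.5
S = 9.9662 mV/unit

9.9662 mV/unit


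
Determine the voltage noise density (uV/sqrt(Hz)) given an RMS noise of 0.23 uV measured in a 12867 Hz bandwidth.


Noise spectral density = Vrms / sqrt(BW).
NSD = 0.23 / sqrt(12867)
NSD = 0.23 / 113.4328
NSD = 0.002 uV/sqrt(Hz)

0.002 uV/sqrt(Hz)


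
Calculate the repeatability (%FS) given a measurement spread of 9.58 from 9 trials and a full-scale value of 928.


Repeatability = (spread / full scale) * 100%.
R = (9.58 / 928) * 100
R = 1.032 %FS

1.032 %FS


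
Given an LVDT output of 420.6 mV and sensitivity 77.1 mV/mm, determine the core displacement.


Displacement = Vout / sensitivity.
d = 420.6 / 77.1
d = 5.455 mm

5.455 mm


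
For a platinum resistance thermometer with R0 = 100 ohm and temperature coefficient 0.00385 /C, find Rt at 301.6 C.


The RTD equation: Rt = R0 * (1 + alpha * T).
Rt = 100 * (1 + 0.00385 * 301.6)
Rt = 100 * (1 + 1.16116)
Rt = 100 * 2.16116
Rt = 216.116 ohm

216.116 ohm


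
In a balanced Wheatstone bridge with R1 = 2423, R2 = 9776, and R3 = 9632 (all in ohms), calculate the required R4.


At balance: R1*R4 = R2*R3, so R4 = R2*R3/R1.
R4 = 9776 * 9632 / 2423
R4 = 94162432 / 2423
R4 = 38861.92 ohm

38861.92 ohm


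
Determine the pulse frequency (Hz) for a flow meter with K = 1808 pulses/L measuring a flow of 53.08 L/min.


Frequency = K * Q / 60 (converting L/min to L/s).
f = 1808 * 53.08 / 60
f = 95968.64 / 60
f = 1599.48 Hz

1599.48 Hz


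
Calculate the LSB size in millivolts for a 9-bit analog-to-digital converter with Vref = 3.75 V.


The resolution (LSB) of an ADC is Vref / 2^n.
LSB = 3.75 / 2^9
LSB = 3.75 / 512
LSB = 0.00732422 V = 7.32421875 mV

7.32421875 mV


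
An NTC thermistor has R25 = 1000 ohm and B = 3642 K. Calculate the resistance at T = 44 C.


NTC thermistor equation: Rt = R25 * exp(B * (1/T - 1/T25)).
T in Kelvin: 317.15 K, T25 = 298.15 K
1/T - 1/T25 = 1/317.15 - 1/298.15 = -0.00020093
B * (1/T - 1/T25) = 3642 * -0.00020093 = -0.7318
Rt = 1000 * exp(-0.7318) = 481.0 ohm

481.0 ohm


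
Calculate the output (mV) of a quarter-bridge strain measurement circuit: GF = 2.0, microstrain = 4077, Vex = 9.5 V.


Quarter bridge output: Vout = (GF * epsilon * Vex) / 4.
Vout = (2.0 * 4077e-6 * 9.5) / 4
Vout = 0.077463 / 4 V
Vout = 0.01936575 V = 19.3658 mV

19.3658 mV


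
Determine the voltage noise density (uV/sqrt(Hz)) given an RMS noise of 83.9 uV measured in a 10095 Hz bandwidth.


Noise spectral density = Vrms / sqrt(BW).
NSD = 83.9 / sqrt(10095)
NSD = 83.9 / 100.4739
NSD = 0.835 uV/sqrt(Hz)

0.835 uV/sqrt(Hz)


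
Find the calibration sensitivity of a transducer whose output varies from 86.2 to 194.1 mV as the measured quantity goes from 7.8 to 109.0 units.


Sensitivity = (y2 - y1) / (x2 - x1).
S = (194.1 - 86.2) / (109.0 - 7.8)
S = 107.9 / 101.2
S = 1.0662 mV/unit

1.0662 mV/unit


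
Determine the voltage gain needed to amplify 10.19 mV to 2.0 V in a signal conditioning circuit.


Gain = Vout / Vin (converting to same units).
G = 2.0 V / 10.19 mV
G = 2000.0 mV / 10.19 mV
G = 196.27

196.27


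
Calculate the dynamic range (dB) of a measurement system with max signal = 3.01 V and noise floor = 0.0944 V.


Dynamic range = 20 * log10(Vmax / Vnoise).
DR = 20 * log10(3.01 / 0.0944)
DR = 20 * log10(31.89)
DR = 30.07 dB

30.07 dB


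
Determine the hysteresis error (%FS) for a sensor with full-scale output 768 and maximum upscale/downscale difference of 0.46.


Hysteresis = (max difference / full scale) * 100%.
H = (0.46 / 768) * 100
H = 0.06 %FS

0.06 %FS


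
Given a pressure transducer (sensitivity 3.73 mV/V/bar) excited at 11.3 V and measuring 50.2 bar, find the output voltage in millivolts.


Output = sensitivity * Vex * P.
Vout = 3.73 * 11.3 * 50.2
Vout = 42.149 * 50.2
Vout = 2115.88 mV

2115.88 mV


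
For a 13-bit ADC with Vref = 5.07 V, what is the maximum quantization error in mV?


The maximum quantization error is +/- LSB/2.
LSB = Vref / 2^n = 5.07 / 8192 = 0.0006189 V
Max error = LSB / 2 = 0.0006189 / 2 = 0.00030945 V
Max error = 0.3094 mV

0.3094 mV


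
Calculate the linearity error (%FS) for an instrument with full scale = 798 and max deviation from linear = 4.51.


Linearity error = (max deviation / full scale) * 100%.
Linearity = (4.51 / 798) * 100
Linearity = 0.565 %FS

0.565 %FS


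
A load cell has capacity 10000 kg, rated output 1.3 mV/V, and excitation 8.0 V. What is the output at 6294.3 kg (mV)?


Vout = rated_output * Vex * (load / capacity).
Vout = 1.3 * 8.0 * (6294.3 / 10000)
Vout = 1.3 * 8.0 * 0.62943
Vout = 6.546 mV

6.546 mV


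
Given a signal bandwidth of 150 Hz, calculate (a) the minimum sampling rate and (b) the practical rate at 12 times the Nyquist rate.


By Nyquist theorem, fs_min = 2 * fmax.
fs_min = 2 * 150 = 300 Hz
Practical rate = 12 * fs_min = 12 * 300 = 3600 Hz

fs_min = 300 Hz, fs_practical = 3600 Hz


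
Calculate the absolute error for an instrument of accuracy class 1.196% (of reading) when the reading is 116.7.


Absolute error = (accuracy% / 100) * reading.
Error = (1.196 / 100) * 116.7
Error = 0.01196 * 116.7
Error = 1.3957

1.3957


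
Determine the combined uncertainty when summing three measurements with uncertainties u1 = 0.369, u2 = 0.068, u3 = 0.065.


For a sum of independent quantities, uc = sqrt(u1^2 + u2^2 + u3^2).
uc = sqrt(0.369^2 + 0.068^2 + 0.065^2)
uc = sqrt(0.136161 + 0.004624 + 0.004225)
uc = 0.3808

0.3808


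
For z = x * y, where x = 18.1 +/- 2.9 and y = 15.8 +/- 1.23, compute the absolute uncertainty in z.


For a product z = x*y, the relative uncertainty is:
uz/z = sqrt((ux/x)^2 + (uy/y)^2)
Relative uncertainties: ux/x = 2.9/18.1 = 0.160221
uy/y = 1.23/15.8 = 0.077848
z = 18.1 * 15.8 = 286.0
uz = 286.0 * sqrt(0.160221^2 + 0.077848^2) = 50.942

50.942


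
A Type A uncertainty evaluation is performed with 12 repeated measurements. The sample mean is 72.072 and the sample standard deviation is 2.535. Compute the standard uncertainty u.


The standard uncertainty for Type A evaluation is u = s / sqrt(n).
u = 2.535 / sqrt(12)
u = 2.535 / 3.4641
u = 0.7318

0.7318


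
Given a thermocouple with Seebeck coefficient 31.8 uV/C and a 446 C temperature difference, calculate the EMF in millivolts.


The thermocouple output V = sensitivity * dT.
V = 31.8 uV/C * 446 C
V = 14182.8 uV
V = 14.183 mV

14.183 mV


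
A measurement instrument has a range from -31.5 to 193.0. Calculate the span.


Span = upper range - lower range.
Span = 193.0 - (-31.5)
Span = 224.5

224.5


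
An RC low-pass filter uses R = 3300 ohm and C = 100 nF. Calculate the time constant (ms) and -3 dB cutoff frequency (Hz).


Time constant: tau = R * C.
tau = 3300 * 1.00e-07 = 0.00033 s
tau = 0.33 ms
Cutoff frequency: fc = 1 / (2*pi*R*C).
fc = 1 / (2*pi*0.00033) = 482.29 Hz

tau = 0.33 ms, fc = 482.29 Hz


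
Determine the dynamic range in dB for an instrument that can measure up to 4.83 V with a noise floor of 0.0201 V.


Dynamic range = 20 * log10(Vmax / Vnoise).
DR = 20 * log10(4.83 / 0.0201)
DR = 20 * log10(240.3)
DR = 47.62 dB

47.62 dB


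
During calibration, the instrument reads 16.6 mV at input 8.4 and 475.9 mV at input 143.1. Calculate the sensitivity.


Sensitivity = (y2 - y1) / (x2 - x1).
S = (475.9 - 16.6) / (143.1 - 8.4)
S = 459.3 / 134.7
S = 3.4098 mV/unit

3.4098 mV/unit


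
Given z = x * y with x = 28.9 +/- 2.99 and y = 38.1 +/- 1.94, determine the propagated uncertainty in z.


For a product z = x*y, the relative uncertainty is:
uz/z = sqrt((ux/x)^2 + (uy/y)^2)
Relative uncertainties: ux/x = 2.99/28.9 = 0.10346
uy/y = 1.94/38.1 = 0.050919
z = 28.9 * 38.1 = 1101.1
uz = 1101.1 * sqrt(0.10346^2 + 0.050919^2) = 126.968

126.968


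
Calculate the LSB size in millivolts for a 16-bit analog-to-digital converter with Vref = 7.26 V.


The resolution (LSB) of an ADC is Vref / 2^n.
LSB = 7.26 / 2^16
LSB = 7.26 / 65536
LSB = 0.00011078 V = 0.11077881 mV

0.11077881 mV


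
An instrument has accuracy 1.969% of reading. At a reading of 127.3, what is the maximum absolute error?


Absolute error = (accuracy% / 100) * reading.
Error = (1.969 / 100) * 127.3
Error = 0.01969 * 127.3
Error = 2.5065

2.5065


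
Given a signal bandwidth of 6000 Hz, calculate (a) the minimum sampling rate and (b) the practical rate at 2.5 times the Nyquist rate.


By Nyquist theorem, fs_min = 2 * fmax.
fs_min = 2 * 6000 = 12000 Hz
Practical rate = 2.5 * fs_min = 2.5 * 12000 = 30000 Hz

fs_min = 12000 Hz, fs_practical = 30000 Hz


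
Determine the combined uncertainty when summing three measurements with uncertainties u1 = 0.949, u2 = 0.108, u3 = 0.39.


For a sum of independent quantities, uc = sqrt(u1^2 + u2^2 + u3^2).
uc = sqrt(0.949^2 + 0.108^2 + 0.39^2)
uc = sqrt(0.900601 + 0.011664 + 0.1521)
uc = 1.0317

1.0317


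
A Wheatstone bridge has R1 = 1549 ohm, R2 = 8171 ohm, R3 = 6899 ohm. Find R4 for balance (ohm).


At balance: R1*R4 = R2*R3, so R4 = R2*R3/R1.
R4 = 8171 * 6899 / 1549
R4 = 56371729 / 1549
R4 = 36392.34 ohm

36392.34 ohm


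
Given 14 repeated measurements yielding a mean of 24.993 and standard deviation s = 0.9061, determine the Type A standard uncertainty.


The standard uncertainty for Type A evaluation is u = s / sqrt(n).
u = 0.9061 / sqrt(14)
u = 0.9061 / 3.7417
u = 0.2422

0.2422


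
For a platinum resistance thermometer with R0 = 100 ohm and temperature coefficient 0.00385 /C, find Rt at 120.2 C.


The RTD equation: Rt = R0 * (1 + alpha * T).
Rt = 100 * (1 + 0.00385 * 120.2)
Rt = 100 * (1 + 0.46277)
Rt = 100 * 1.46277
Rt = 146.277 ohm

146.277 ohm


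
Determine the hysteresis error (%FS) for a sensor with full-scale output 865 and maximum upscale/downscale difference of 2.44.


Hysteresis = (max difference / full scale) * 100%.
H = (2.44 / 865) * 100
H = 0.282 %FS

0.282 %FS


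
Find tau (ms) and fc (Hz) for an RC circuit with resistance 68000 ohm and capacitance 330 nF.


Time constant: tau = R * C.
tau = 68000 * 3.30e-07 = 0.02244 s
tau = 22.44 ms
Cutoff frequency: fc = 1 / (2*pi*R*C).
fc = 1 / (2*pi*0.02244) = 7.09 Hz

tau = 22.44 ms, fc = 7.09 Hz


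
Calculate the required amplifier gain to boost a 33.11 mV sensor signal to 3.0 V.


Gain = Vout / Vin (converting to same units).
G = 3.0 V / 33.11 mV
G = 3000.0 mV / 33.11 mV
G = 90.61

90.61


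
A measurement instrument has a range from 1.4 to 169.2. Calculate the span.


Span = upper range - lower range.
Span = 169.2 - (1.4)
Span = 167.8

167.8


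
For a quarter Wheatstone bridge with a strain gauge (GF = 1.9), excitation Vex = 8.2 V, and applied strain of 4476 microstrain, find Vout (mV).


Quarter bridge output: Vout = (GF * epsilon * Vex) / 4.
Vout = (1.9 * 4476e-6 * 8.2) / 4
Vout = 0.06973608 / 4 V
Vout = 0.01743402 V = 17.434 mV

17.434 mV


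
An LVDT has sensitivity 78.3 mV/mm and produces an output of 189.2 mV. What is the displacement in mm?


Displacement = Vout / sensitivity.
d = 189.2 / 78.3
d = 2.416 mm

2.416 mm


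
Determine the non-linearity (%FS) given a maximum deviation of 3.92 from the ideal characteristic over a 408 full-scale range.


Linearity error = (max deviation / full scale) * 100%.
Linearity = (3.92 / 408) * 100
Linearity = 0.961 %FS

0.961 %FS


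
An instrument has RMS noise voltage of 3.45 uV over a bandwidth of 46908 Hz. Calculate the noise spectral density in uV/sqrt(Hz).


Noise spectral density = Vrms / sqrt(BW).
NSD = 3.45 / sqrt(46908)
NSD = 3.45 / 216.5825
NSD = 0.0159 uV/sqrt(Hz)

0.0159 uV/sqrt(Hz)


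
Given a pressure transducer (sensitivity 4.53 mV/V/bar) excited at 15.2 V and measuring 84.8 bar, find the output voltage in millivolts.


Output = sensitivity * Vex * P.
Vout = 4.53 * 15.2 * 84.8
Vout = 68.856 * 84.8
Vout = 5838.99 mV

5838.99 mV


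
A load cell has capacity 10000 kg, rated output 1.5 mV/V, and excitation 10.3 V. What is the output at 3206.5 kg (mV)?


Vout = rated_output * Vex * (load / capacity).
Vout = 1.5 * 10.3 * (3206.5 / 10000)
Vout = 1.5 * 10.3 * 0.32065
Vout = 4.954 mV

4.954 mV


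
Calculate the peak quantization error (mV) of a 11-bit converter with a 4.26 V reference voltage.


The maximum quantization error is +/- LSB/2.
LSB = Vref / 2^n = 4.26 / 2048 = 0.00208008 V
Max error = LSB / 2 = 0.00208008 / 2 = 0.00104004 V
Max error = 1.04 mV

1.04 mV


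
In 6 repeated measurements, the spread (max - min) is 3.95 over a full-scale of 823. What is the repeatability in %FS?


Repeatability = (spread / full scale) * 100%.
R = (3.95 / 823) * 100
R = 0.48 %FS

0.48 %FS


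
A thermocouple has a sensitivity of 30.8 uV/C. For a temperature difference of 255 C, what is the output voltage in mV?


The thermocouple output V = sensitivity * dT.
V = 30.8 uV/C * 255 C
V = 7854.0 uV
V = 7.854 mV

7.854 mV


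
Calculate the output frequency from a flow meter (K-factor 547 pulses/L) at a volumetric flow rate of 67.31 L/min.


Frequency = K * Q / 60 (converting L/min to L/s).
f = 547 * 67.31 / 60
f = 36818.57 / 60
f = 613.64 Hz

613.64 Hz


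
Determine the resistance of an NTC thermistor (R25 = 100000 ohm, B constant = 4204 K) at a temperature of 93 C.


NTC thermistor equation: Rt = R25 * exp(B * (1/T - 1/T25)).
T in Kelvin: 366.15 K, T25 = 298.15 K
1/T - 1/T25 = 1/366.15 - 1/298.15 = -0.0006229
B * (1/T - 1/T25) = 4204 * -0.0006229 = -2.6187
Rt = 100000 * exp(-2.6187) = 7290.1 ohm

7290.1 ohm


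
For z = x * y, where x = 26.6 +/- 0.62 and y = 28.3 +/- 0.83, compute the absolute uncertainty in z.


For a product z = x*y, the relative uncertainty is:
uz/z = sqrt((ux/x)^2 + (uy/y)^2)
Relative uncertainties: ux/x = 0.62/26.6 = 0.023308
uy/y = 0.83/28.3 = 0.029329
z = 26.6 * 28.3 = 752.8
uz = 752.8 * sqrt(0.023308^2 + 0.029329^2) = 28.201

28.201


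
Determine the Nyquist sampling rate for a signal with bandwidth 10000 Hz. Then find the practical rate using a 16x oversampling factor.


By Nyquist theorem, fs_min = 2 * fmax.
fs_min = 2 * 10000 = 20000 Hz
Practical rate = 16 * fs_min = 16 * 20000 = 320000 Hz

fs_min = 20000 Hz, fs_practical = 320000 Hz


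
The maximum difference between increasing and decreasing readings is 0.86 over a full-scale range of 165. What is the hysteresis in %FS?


Hysteresis = (max difference / full scale) * 100%.
H = (0.86 / 165) * 100
H = 0.521 %FS

0.521 %FS


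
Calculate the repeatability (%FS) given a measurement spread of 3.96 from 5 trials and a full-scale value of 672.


Repeatability = (spread / full scale) * 100%.
R = (3.96 / 672) * 100
R = 0.589 %FS

0.589 %FS


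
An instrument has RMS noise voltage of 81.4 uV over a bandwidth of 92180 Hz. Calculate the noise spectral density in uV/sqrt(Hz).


Noise spectral density = Vrms / sqrt(BW).
NSD = 81.4 / sqrt(92180)
NSD = 81.4 / 303.6116
NSD = 0.2681 uV/sqrt(Hz)

0.2681 uV/sqrt(Hz)


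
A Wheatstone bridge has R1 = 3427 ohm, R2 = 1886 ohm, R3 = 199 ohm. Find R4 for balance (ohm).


At balance: R1*R4 = R2*R3, so R4 = R2*R3/R1.
R4 = 1886 * 199 / 3427
R4 = 375314 / 3427
R4 = 109.52 ohm

109.52 ohm


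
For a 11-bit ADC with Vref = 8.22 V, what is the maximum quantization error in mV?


The maximum quantization error is +/- LSB/2.
LSB = Vref / 2^n = 8.22 / 2048 = 0.00401367 V
Max error = LSB / 2 = 0.00401367 / 2 = 0.00200684 V
Max error = 2.0068 mV

2.0068 mV


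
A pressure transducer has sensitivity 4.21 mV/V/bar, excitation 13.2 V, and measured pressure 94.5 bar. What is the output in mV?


Output = sensitivity * Vex * P.
Vout = 4.21 * 13.2 * 94.5
Vout = 55.572 * 94.5
Vout = 5251.55 mV

5251.55 mV


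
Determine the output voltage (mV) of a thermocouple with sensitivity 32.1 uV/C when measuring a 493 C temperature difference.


The thermocouple output V = sensitivity * dT.
V = 32.1 uV/C * 493 C
V = 15825.3 uV
V = 15.825 mV

15.825 mV


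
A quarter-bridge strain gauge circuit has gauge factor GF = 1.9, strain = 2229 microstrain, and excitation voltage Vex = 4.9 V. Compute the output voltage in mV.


Quarter bridge output: Vout = (GF * epsilon * Vex) / 4.
Vout = (1.9 * 2229e-6 * 4.9) / 4
Vout = 0.02075199 / 4 V
Vout = 0.005188 V = 5.188 mV

5.188 mV


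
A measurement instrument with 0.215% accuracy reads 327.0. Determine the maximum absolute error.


Absolute error = (accuracy% / 100) * reading.
Error = (0.215 / 100) * 327.0
Error = 0.00215 * 327.0
Error = 0.703

0.703


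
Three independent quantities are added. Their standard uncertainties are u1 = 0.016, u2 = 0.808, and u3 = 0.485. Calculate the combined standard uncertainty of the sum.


For a sum of independent quantities, uc = sqrt(u1^2 + u2^2 + u3^2).
uc = sqrt(0.016^2 + 0.808^2 + 0.485^2)
uc = sqrt(0.000256 + 0.652864 + 0.235225)
uc = 0.9425

0.9425


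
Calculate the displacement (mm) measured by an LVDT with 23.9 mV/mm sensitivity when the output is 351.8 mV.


Displacement = Vout / sensitivity.
d = 351.8 / 23.9
d = 14.72 mm

14.72 mm


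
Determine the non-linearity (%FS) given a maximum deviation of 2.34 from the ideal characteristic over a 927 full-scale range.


Linearity error = (max deviation / full scale) * 100%.
Linearity = (2.34 / 927) * 100
Linearity = 0.252 %FS

0.252 %FS


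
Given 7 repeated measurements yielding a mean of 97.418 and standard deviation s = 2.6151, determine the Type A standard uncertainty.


The standard uncertainty for Type A evaluation is u = s / sqrt(n).
u = 2.6151 / sqrt(7)
u = 2.6151 / 2.6458
u = 0.9884

0.9884


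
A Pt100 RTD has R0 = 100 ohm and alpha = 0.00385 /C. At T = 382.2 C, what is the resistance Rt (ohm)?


The RTD equation: Rt = R0 * (1 + alpha * T).
Rt = 100 * (1 + 0.00385 * 382.2)
Rt = 100 * (1 + 1.47147)
Rt = 100 * 2.47147
Rt = 247.147 ohm

247.147 ohm


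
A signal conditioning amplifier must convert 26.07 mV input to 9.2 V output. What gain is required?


Gain = Vout / Vin (converting to same units).
G = 9.2 V / 26.07 mV
G = 9200.0 mV / 26.07 mV
G = 352.9

352.9


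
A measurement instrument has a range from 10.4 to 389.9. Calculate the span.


Span = upper range - lower range.
Span = 389.9 - (10.4)
Span = 379.5

379.5


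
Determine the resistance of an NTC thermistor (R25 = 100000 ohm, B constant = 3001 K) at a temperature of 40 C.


NTC thermistor equation: Rt = R25 * exp(B * (1/T - 1/T25)).
T in Kelvin: 313.15 K, T25 = 298.15 K
1/T - 1/T25 = 1/313.15 - 1/298.15 = -0.00016066
B * (1/T - 1/T25) = 3001 * -0.00016066 = -0.4821
Rt = 100000 * exp(-0.4821) = 61746.3 ohm

61746.3 ohm


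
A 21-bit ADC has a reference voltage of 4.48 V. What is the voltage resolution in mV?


The resolution (LSB) of an ADC is Vref / 2^n.
LSB = 4.48 / 2^21
LSB = 4.48 / 2097152
LSB = 2.14e-06 V = 0.00213623 mV

0.00213623 mV


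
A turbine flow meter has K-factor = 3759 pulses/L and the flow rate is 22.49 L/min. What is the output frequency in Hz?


Frequency = K * Q / 60 (converting L/min to L/s).
f = 3759 * 22.49 / 60
f = 84539.91 / 60
f = 1409.0 Hz

1409.0 Hz


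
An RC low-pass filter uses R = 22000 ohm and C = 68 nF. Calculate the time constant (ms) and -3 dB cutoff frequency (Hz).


Time constant: tau = R * C.
tau = 22000 * 6.80e-08 = 0.001496 s
tau = 1.496 ms
Cutoff frequency: fc = 1 / (2*pi*R*C).
fc = 1 / (2*pi*0.001496) = 106.39 Hz

tau = 1.496 ms, fc = 106.39 Hz


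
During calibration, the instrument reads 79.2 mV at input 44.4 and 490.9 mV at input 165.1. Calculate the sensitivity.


Sensitivity = (y2 - y1) / (x2 - x1).
S = (490.9 - 79.2) / (165.1 - 44.4)
S = 411.7 / 120.7
S = 3.4109 mV/unit

3.4109 mV/unit


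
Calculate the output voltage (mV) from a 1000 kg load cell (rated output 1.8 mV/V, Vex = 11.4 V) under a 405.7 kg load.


Vout = rated_output * Vex * (load / capacity).
Vout = 1.8 * 11.4 * (405.7 / 1000)
Vout = 1.8 * 11.4 * 0.4057
Vout = 8.325 mV

8.325 mV


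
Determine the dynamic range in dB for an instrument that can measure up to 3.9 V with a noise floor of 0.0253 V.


Dynamic range = 20 * log10(Vmax / Vnoise).
DR = 20 * log10(3.9 / 0.0253)
DR = 20 * log10(154.15)
DR = 43.76 dB

43.76 dB


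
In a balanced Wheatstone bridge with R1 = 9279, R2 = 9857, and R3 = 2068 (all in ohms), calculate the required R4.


At balance: R1*R4 = R2*R3, so R4 = R2*R3/R1.
R4 = 9857 * 2068 / 9279
R4 = 20384276 / 9279
R4 = 2196.82 ohm

2196.82 ohm


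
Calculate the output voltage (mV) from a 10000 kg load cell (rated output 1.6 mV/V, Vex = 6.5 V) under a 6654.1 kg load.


Vout = rated_output * Vex * (load / capacity).
Vout = 1.6 * 6.5 * (6654.1 / 10000)
Vout = 1.6 * 6.5 * 0.66541
Vout = 6.92 mV

6.92 mV


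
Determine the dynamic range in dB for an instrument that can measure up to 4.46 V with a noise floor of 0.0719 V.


Dynamic range = 20 * log10(Vmax / Vnoise).
DR = 20 * log10(4.46 / 0.0719)
DR = 20 * log10(62.03)
DR = 35.85 dB

35.85 dB


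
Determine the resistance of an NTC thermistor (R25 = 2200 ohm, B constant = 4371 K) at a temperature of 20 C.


NTC thermistor equation: Rt = R25 * exp(B * (1/T - 1/T25)).
T in Kelvin: 293.15 K, T25 = 298.15 K
1/T - 1/T25 = 1/293.15 - 1/298.15 = 5.721e-05
B * (1/T - 1/T25) = 4371 * 5.721e-05 = 0.25
Rt = 2200 * exp(0.25) = 2825.0 ohm

2825.0 ohm


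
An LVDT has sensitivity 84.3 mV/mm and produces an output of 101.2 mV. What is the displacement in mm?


Displacement = Vout / sensitivity.
d = 101.2 / 84.3
d = 1.2 mm

1.2 mm


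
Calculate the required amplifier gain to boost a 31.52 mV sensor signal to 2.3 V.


Gain = Vout / Vin (converting to same units).
G = 2.3 V / 31.52 mV
G = 2300.0 mV / 31.52 mV
G = 72.97

72.97


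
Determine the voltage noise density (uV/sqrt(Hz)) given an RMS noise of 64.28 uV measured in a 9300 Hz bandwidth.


Noise spectral density = Vrms / sqrt(BW).
NSD = 64.28 / sqrt(9300)
NSD = 64.28 / 96.4365
NSD = 0.6666 uV/sqrt(Hz)

0.6666 uV/sqrt(Hz)


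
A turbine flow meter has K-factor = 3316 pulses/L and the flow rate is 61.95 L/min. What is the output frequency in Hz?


Frequency = K * Q / 60 (converting L/min to L/s).
f = 3316 * 61.95 / 60
f = 205426.2 / 60
f = 3423.77 Hz

3423.77 Hz


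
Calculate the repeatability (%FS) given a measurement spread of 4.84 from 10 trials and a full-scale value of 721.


Repeatability = (spread / full scale) * 100%.
R = (4.84 / 721) * 100
R = 0.671 %FS

0.671 %FS


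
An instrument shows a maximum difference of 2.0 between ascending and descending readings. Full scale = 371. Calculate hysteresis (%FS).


Hysteresis = (max difference / full scale) * 100%.
H = (2.0 / 371) * 100
H = 0.539 %FS

0.539 %FS


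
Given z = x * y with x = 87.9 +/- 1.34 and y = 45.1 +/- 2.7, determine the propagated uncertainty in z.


For a product z = x*y, the relative uncertainty is:
uz/z = sqrt((ux/x)^2 + (uy/y)^2)
Relative uncertainties: ux/x = 1.34/87.9 = 0.015245
uy/y = 2.7/45.1 = 0.059867
z = 87.9 * 45.1 = 3964.3
uz = 3964.3 * sqrt(0.015245^2 + 0.059867^2) = 244.904

244.904


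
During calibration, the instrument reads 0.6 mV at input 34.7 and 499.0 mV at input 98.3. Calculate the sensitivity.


Sensitivity = (y2 - y1) / (x2 - x1).
S = (499.0 - 0.6) / (98.3 - 34.7)
S = 498.4 / 63.6
S = 7.8365 mV/unit

7.8365 mV/unit


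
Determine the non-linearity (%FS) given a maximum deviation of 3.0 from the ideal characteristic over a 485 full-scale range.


Linearity error = (max deviation / full scale) * 100%.
Linearity = (3.0 / 485) * 100
Linearity = 0.619 %FS

0.619 %FS


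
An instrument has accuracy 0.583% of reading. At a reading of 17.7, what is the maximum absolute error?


Absolute error = (accuracy% / 100) * reading.
Error = (0.583 / 100) * 17.7
Error = 0.00583 * 17.7
Error = 0.1032

0.1032


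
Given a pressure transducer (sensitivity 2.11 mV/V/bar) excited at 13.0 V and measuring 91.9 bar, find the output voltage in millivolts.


Output = sensitivity * Vex * P.
Vout = 2.11 * 13.0 * 91.9
Vout = 27.43 * 91.9
Vout = 2520.82 mV

2520.82 mV


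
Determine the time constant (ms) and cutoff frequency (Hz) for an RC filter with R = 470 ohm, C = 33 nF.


Time constant: tau = R * C.
tau = 470 * 3.30e-08 = 1.551e-05 s
tau = 0.0155 ms
Cutoff frequency: fc = 1 / (2*pi*R*C).
fc = 1 / (2*pi*1.551e-05) = 10261.44 Hz

tau = 0.0155 ms, fc = 10261.44 Hz


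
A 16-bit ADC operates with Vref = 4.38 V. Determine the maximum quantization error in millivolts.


The maximum quantization error is +/- LSB/2.
LSB = Vref / 2^n = 4.38 / 65536 = 6.683e-05 V
Max error = LSB / 2 = 6.683e-05 / 2 = 3.342e-05 V
Max error = 0.0334 mV

0.0334 mV


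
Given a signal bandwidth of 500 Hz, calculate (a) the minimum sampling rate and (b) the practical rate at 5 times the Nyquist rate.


By Nyquist theorem, fs_min = 2 * fmax.
fs_min = 2 * 500 = 1000 Hz
Practical rate = 5 * fs_min = 5 * 1000 = 5000 Hz

fs_min = 1000 Hz, fs_practical = 5000 Hz


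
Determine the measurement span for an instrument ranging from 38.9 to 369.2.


Span = upper range - lower range.
Span = 369.2 - (38.9)
Span = 330.3

330.3


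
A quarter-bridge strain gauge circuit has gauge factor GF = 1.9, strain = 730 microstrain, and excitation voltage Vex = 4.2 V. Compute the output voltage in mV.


Quarter bridge output: Vout = (GF * epsilon * Vex) / 4.
Vout = (1.9 * 730e-6 * 4.2) / 4
Vout = 0.0058254 / 4 V
Vout = 0.00145635 V = 1.4564 mV

1.4564 mV


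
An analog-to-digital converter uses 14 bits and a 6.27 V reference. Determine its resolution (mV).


The resolution (LSB) of an ADC is Vref / 2^n.
LSB = 6.27 / 2^14
LSB = 6.27 / 16384
LSB = 0.00038269 V = 0.38269043 mV

0.38269043 mV


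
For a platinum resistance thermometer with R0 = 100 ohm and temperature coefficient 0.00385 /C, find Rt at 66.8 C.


The RTD equation: Rt = R0 * (1 + alpha * T).
Rt = 100 * (1 + 0.00385 * 66.8)
Rt = 100 * (1 + 0.25718)
Rt = 100 * 1.25718
Rt = 125.718 ohm

125.718 ohm


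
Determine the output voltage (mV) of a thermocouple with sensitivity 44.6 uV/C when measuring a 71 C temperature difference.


The thermocouple output V = sensitivity * dT.
V = 44.6 uV/C * 71 C
V = 3166.6 uV
V = 3.167 mV

3.167 mV


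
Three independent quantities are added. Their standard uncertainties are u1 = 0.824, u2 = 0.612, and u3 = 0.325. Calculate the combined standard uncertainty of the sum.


For a sum of independent quantities, uc = sqrt(u1^2 + u2^2 + u3^2).
uc = sqrt(0.824^2 + 0.612^2 + 0.325^2)
uc = sqrt(0.678976 + 0.374544 + 0.105625)
uc = 1.0766

1.0766


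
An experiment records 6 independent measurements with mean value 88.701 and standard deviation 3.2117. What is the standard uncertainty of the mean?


The standard uncertainty for Type A evaluation is u = s / sqrt(n).
u = 3.2117 / sqrt(6)
u = 3.2117 / 2.4495
u = 1.3112

1.3112


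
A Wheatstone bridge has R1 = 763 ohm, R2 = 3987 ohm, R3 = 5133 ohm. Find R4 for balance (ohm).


At balance: R1*R4 = R2*R3, so R4 = R2*R3/R1.
R4 = 3987 * 5133 / 763
R4 = 20465271 / 763
R4 = 26822.11 ohm

26822.11 ohm
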